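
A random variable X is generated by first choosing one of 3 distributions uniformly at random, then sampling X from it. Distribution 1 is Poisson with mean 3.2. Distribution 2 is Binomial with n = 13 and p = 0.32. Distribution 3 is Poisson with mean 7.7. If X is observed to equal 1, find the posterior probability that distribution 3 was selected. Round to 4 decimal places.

0.0200

Likelihoods P(X=1 | ·): 1: 0.130439; 2: 0.0406631; 3: 0.00348677.
Posterior ∝ prior × likelihood. Numerator for 3: 0.333333·0.00348677 = 0.00116226.
Normalizing constant: 0.333333·0.130439 + 0.333333·0.0406631 + 0.333333·0.00348677 = 0.0581963.
P(3 | observation) = 0.00116226 / 0.0581963 = 0.0199713.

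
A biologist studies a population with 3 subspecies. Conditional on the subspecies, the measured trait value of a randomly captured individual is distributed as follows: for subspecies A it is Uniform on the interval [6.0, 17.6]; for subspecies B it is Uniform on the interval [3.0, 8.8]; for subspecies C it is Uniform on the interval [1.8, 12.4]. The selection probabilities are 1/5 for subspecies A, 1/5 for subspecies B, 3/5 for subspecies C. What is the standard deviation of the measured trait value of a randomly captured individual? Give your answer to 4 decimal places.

Per component, A: μ=11.8, E[X²]=150.453; B: μ=5.9, E[X²]=37.6133; C: μ=7.1, E[X²]=59.7733.
E[X] = 0.2·11.8 + 0.2·5.9 + 0.6·7.1 = 7.8.
E[X²] = 0.2·150.453 + 0.2·37.6133 + 0.6·59.7733 = 73.4773.
Var(X) = E[X²] − (E[X])² = 73.4773 − 60.84 = 12.6373.
SD(X) = √12.6373 = 3.5549.

3.5549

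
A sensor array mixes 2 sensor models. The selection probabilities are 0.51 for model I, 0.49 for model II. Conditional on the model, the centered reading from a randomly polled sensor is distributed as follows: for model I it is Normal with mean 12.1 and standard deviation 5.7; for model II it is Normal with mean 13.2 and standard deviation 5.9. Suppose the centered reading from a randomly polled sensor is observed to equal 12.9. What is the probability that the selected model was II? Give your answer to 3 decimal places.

0.484

Likelihoods f(12.9 | ·): I: 0.0693039; II: 0.06753.
Posterior ∝ prior × likelihood. Numerator for II: 0.49·0.06753 = 0.0330897.
Normalizing constant: 0.51·0.0693039 + 0.49·0.06753 = 0.0684347.
P(II | observation) = 0.0330897 / 0.0684347 = 0.483522.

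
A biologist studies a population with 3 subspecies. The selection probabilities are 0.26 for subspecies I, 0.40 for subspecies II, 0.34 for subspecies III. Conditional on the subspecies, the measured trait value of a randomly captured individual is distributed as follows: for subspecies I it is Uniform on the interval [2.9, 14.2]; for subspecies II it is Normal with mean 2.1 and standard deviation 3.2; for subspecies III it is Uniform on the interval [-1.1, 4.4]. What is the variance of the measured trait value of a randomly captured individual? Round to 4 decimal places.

16.2826

Per component, I: μ=8.55, E[X²]=83.7433; II: μ=2.1, E[X²]=14.65; III: μ=1.65, E[X²]=5.24333.
E[X] = 0.26·8.55 + 0.4·2.1 + 0.34·1.65 = 3.624.
E[X²] = 0.26·83.7433 + 0.4·14.65 + 0.34·5.24333 = 29.416.
Var(X) = E[X²] − (E[X])² = 29.416 − 13.1334 = 16.2826.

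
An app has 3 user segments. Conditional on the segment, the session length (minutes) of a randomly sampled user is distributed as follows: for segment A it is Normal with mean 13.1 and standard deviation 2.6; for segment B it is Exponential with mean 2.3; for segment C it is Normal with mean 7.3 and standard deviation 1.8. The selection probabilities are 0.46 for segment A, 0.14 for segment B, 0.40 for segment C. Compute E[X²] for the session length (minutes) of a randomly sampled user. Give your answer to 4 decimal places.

For each component E[X²] = Var + (mean)², giving A: 178.37; B: 10.58; C: 56.53.
Overall E[X²] = 0.46·178.37 + 0.14·10.58 + 0.4·56.53 = 106.143.

106.1434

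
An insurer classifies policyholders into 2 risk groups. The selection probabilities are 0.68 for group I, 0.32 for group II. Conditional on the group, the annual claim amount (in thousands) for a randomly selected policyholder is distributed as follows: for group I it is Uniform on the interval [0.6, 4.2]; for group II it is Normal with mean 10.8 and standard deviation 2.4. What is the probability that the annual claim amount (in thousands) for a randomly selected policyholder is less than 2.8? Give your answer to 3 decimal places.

0.416

Conditional on each group, P(X < 2.8): I: 0.611111; II: 0.00042906.
By total probability, P(X < 2.8) = 0.68·0.611111 + 0.32·0.00042906 = 0.415693.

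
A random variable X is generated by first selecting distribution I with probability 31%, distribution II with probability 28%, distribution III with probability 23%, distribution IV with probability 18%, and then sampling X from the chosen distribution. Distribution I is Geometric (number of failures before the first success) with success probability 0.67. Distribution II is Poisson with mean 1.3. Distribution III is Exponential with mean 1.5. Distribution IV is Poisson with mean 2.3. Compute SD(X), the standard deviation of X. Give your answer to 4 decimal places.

Per component, I: μ=0.492537, E[X²]=0.977723; II: μ=1.3, E[X²]=2.99; III: μ=1.5, E[X²]=4.5; IV: μ=2.3, E[X²]=7.59.
E[X] = 0.31·0.492537 + 0.28·1.3 + 0.23·1.5 + 0.18·2.3 = 1.27569.
E[X²] = 0.31·0.977723 + 0.28·2.99 + 0.23·4.5 + 0.18·7.59 = 3.54149.
Var(X) = E[X²] − (E[X])² = 3.54149 − 1.62738 = 1.91412.
SD(X) = √1.91412 = 1.38352.

1.3835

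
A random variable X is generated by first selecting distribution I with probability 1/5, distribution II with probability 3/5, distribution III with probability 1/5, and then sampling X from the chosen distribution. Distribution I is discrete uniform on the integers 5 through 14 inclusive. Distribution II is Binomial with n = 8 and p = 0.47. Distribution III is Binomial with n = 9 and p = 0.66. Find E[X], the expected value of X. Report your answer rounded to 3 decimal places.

5.344

Component means — I: 9.5; II: 3.76; III: 5.94.
E[X] = 0.2·9.5 + 0.6·3.76 + 0.2·5.94 = 5.344.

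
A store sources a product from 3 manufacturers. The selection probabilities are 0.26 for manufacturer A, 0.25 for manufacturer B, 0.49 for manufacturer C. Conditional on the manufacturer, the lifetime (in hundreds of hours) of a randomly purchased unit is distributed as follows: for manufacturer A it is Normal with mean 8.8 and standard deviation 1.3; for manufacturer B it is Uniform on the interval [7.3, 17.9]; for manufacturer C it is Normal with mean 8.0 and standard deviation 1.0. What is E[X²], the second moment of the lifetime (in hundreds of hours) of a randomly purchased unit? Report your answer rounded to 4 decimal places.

94.4546

For each component E[X²] = Var + (mean)², giving A: 79.13; B: 168.123; C: 65.
Overall E[X²] = 0.26·79.13 + 0.25·168.123 + 0.49·65 = 94.4546.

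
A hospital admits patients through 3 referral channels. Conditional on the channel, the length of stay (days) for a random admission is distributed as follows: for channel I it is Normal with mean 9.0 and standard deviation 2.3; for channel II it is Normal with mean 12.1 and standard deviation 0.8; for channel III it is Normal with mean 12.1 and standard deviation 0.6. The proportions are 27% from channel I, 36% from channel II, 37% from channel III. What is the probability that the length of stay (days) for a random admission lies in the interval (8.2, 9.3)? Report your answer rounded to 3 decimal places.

0.051

Conditional on each channel, P(8.2 < X < 9.3): I: 0.187903; II: 0.000232085; III: 1.53059e-06.
By total probability, P(8.2 < X < 9.3) = 0.27·0.187903 + 0.36·0.000232085 + 0.37·1.53059e-06 = 0.050818.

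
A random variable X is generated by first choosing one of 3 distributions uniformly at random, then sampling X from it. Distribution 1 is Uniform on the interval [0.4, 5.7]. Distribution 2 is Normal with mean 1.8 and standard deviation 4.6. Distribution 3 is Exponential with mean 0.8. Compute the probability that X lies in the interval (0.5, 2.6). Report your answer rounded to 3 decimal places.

Conditional on each component, P(0.5 < X < 2.6): 1: 0.396226; 2: 0.180295; 3: 0.496487.
By total probability, P(0.5 < X < 2.6) = 0.333333·0.396226 + 0.333333·0.180295 + 0.333333·0.496487 = 0.357669.

0.358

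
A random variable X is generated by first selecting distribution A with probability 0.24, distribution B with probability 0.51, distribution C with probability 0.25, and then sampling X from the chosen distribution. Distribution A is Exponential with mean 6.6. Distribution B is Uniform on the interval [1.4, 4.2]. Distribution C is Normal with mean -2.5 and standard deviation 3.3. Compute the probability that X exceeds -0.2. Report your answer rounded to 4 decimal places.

0.8107

Conditional on each component, P(X > -0.2): A: 1; B: 1; C: 0.242911.
By total probability, P(X > -0.2) = 0.24·1 + 0.51·1 + 0.25·0.242911 = 0.810728.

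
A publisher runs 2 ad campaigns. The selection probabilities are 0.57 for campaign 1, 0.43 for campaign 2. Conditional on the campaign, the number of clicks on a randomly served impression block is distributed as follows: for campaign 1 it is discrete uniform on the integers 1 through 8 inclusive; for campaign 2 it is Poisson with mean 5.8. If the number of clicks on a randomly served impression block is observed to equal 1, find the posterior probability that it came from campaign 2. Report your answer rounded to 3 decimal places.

0.096

Likelihoods P(X=1 | ·): 1: 0.125; 2: 0.0175598.
Posterior ∝ prior × likelihood. Numerator for 2: 0.43·0.0175598 = 0.00755072.
Normalizing constant: 0.57·0.125 + 0.43·0.0175598 = 0.0788007.
P(2 | observation) = 0.00755072 / 0.0788007 = 0.0958205.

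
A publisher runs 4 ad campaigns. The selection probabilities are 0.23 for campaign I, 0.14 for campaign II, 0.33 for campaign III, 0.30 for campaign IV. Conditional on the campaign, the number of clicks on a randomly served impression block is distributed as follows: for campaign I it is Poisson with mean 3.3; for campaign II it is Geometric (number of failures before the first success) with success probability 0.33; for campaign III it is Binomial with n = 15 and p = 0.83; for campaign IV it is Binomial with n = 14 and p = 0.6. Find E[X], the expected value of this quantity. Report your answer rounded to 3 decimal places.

Component means — I: 3.3; II: 2.0303; III: 12.45; IV: 8.4.
E[X] = 0.23·3.3 + 0.14·2.0303 + 0.33·12.45 + 0.3·8.4 = 7.67174.

7.672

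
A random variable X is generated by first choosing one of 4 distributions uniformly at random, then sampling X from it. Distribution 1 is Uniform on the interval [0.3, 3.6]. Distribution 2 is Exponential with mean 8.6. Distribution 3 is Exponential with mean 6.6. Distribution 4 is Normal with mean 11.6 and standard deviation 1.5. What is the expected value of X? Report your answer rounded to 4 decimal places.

Component means — 1: 1.95; 2: 8.6; 3: 6.6; 4: 11.6.
E[X] = 0.25·1.95 + 0.25·8.6 + 0.25·6.6 + 0.25·11.6 = 7.1875.

7.1875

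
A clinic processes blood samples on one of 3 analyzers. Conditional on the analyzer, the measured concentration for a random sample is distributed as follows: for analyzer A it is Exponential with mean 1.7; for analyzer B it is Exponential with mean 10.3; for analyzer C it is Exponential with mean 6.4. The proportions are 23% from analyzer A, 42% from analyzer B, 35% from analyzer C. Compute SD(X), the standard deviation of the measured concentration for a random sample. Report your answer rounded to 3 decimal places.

Per component, A: μ=1.7, E[X²]=5.78; B: μ=10.3, E[X²]=212.18; C: μ=6.4, E[X²]=81.92.
E[X] = 0.23·1.7 + 0.42·10.3 + 0.35·6.4 = 6.957.
E[X²] = 0.23·5.78 + 0.42·212.18 + 0.35·81.92 = 119.117.
Var(X) = E[X²] − (E[X])² = 119.117 − 48.3998 = 70.7172.
SD(X) = √70.7172 = 8.40935.

8.409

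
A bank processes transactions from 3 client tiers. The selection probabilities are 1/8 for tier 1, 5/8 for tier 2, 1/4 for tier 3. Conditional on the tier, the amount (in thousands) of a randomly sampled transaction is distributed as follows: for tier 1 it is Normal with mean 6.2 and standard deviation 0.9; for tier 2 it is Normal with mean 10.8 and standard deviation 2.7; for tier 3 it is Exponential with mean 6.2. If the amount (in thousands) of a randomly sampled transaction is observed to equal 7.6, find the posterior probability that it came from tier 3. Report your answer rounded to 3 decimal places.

0.160

Likelihoods f(7.6 | ·): 1: 0.132198; 2: 0.0732028; 3: 0.0473421.
Posterior ∝ prior × likelihood. Numerator for 3: 0.25·0.0473421 = 0.0118355.
Normalizing constant: 0.125·0.132198 + 0.625·0.0732028 + 0.25·0.0473421 = 0.074112.
P(3 | observation) = 0.0118355 / 0.074112 = 0.159698.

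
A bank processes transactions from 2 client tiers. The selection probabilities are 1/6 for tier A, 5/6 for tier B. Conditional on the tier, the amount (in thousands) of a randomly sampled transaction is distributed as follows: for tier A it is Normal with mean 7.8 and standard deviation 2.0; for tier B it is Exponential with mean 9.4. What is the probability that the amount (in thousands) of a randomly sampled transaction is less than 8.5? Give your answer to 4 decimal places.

0.6021

Conditional on each tier, P(X < 8.5): A: 0.636831; B: 0.595157.
By total probability, P(X < 8.5) = 0.166667·0.636831 + 0.833333·0.595157 = 0.602102.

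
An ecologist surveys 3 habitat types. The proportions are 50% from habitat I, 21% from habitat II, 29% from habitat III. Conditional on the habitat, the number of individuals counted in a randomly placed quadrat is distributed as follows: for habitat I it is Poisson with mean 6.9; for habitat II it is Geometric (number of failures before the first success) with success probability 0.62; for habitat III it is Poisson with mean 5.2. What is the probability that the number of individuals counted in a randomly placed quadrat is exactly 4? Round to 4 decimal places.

0.0990

Conditional on each habitat, P(X = 4): I: 0.0951816; II: 0.0129278; III: 0.168063.
By total probability, P(X = 4) = 0.5·0.0951816 + 0.21·0.0129278 + 0.29·0.168063 = 0.0990438.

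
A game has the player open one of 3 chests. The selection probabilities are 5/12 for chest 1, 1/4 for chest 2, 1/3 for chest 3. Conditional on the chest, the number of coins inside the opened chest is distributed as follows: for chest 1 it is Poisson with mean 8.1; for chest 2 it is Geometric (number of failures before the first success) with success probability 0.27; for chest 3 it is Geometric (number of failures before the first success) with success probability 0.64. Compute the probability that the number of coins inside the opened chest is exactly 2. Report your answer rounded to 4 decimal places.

0.0678

Conditional on each chest, P(X = 2): 1: 0.0099576; 2: 0.143883; 3: 0.082944.
By total probability, P(X = 2) = 0.416667·0.0099576 + 0.25·0.143883 + 0.333333·0.082944 = 0.0677678.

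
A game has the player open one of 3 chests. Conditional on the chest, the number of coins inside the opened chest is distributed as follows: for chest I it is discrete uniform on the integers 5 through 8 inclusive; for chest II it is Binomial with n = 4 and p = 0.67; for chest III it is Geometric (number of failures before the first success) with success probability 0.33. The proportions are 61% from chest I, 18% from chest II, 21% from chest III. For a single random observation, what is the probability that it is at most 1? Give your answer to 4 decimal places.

Conditional on each chest, P(X ≤ 1): I: 0; II: 0.10817; III: 0.5511.
By total probability, P(X ≤ 1) = 0.61·0 + 0.18·0.10817 + 0.21·0.5511 = 0.135202.

0.1352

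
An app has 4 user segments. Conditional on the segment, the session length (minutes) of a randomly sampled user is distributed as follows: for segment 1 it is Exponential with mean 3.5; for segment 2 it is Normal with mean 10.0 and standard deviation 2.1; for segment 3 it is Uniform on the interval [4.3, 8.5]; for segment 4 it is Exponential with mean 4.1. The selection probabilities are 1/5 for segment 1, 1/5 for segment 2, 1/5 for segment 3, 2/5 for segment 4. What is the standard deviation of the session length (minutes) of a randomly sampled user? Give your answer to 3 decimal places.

4.016

Per component, 1: μ=3.5, E[X²]=24.5; 2: μ=10, E[X²]=104.41; 3: μ=6.4, E[X²]=42.43; 4: μ=4.1, E[X²]=33.62.
E[X] = 0.2·3.5 + 0.2·10 + 0.2·6.4 + 0.4·4.1 = 5.62.
E[X²] = 0.2·24.5 + 0.2·104.41 + 0.2·42.43 + 0.4·33.62 = 47.716.
Var(X) = E[X²] − (E[X])² = 47.716 − 31.5844 = 16.1316.
SD(X) = √16.1316 = 4.01642.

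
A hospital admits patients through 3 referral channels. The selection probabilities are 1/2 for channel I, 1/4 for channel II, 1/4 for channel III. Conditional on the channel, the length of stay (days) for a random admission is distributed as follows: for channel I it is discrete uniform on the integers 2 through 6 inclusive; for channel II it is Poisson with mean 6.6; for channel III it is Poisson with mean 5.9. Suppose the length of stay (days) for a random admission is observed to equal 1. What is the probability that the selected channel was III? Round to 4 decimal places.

Likelihoods P(X=1 | ·): I: 0; II: 0.00897843; III: 0.0161627.
Posterior ∝ prior × likelihood. Numerator for III: 0.25·0.0161627 = 0.00404068.
Normalizing constant: 0.5·0 + 0.25·0.00897843 + 0.25·0.0161627 = 0.00628529.
P(III | observation) = 0.00404068 / 0.00628529 = 0.642879.

0.6429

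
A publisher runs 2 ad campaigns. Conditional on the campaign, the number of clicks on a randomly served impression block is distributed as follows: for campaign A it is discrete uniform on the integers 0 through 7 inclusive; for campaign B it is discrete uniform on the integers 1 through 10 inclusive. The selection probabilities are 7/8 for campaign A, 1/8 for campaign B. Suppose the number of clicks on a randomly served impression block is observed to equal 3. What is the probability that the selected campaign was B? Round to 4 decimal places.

0.1026

Likelihoods P(X=3 | ·): A: 0.125; B: 0.1.
Posterior ∝ prior × likelihood. Numerator for B: 0.125·0.1 = 0.0125.
Normalizing constant: 0.875·0.125 + 0.125·0.1 = 0.121875.
P(B | observation) = 0.0125 / 0.121875 = 0.102564.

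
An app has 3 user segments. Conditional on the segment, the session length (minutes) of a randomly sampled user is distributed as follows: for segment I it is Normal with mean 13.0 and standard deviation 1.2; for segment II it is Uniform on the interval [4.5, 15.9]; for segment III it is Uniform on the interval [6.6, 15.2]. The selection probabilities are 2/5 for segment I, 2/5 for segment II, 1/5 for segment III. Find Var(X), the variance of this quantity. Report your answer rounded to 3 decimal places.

Per component, I: μ=13, E[X²]=170.44; II: μ=10.2, E[X²]=114.87; III: μ=10.9, E[X²]=124.973.
E[X] = 0.4·13 + 0.4·10.2 + 0.2·10.9 = 11.46.
E[X²] = 0.4·170.44 + 0.4·114.87 + 0.2·124.973 = 139.119.
Var(X) = E[X²] − (E[X])² = 139.119 − 131.332 = 7.78707.

7.787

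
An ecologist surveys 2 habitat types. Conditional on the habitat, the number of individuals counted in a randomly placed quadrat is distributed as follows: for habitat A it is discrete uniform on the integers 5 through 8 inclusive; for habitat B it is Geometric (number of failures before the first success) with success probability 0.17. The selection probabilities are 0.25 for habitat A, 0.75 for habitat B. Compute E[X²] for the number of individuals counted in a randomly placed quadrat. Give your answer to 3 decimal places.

For each component E[X²] = Var + (mean)², giving A: 43.5; B: 52.5571.
Overall E[X²] = 0.25·43.5 + 0.75·52.5571 = 50.2928.

50.293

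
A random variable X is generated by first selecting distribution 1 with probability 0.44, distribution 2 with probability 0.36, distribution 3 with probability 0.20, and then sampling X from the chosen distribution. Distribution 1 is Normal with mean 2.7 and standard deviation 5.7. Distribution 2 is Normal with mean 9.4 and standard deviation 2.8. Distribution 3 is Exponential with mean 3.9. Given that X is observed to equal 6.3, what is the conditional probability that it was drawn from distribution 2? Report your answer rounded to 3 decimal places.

0.440

Likelihoods f(6.3 | ·): 1: 0.0573346; 2: 0.0771935; 3: 0.050978.
Posterior ∝ prior × likelihood. Numerator for 2: 0.36·0.0771935 = 0.0277896.
Normalizing constant: 0.44·0.0573346 + 0.36·0.0771935 + 0.2·0.050978 = 0.0632125.
P(2 | observation) = 0.0277896 / 0.0632125 = 0.439623.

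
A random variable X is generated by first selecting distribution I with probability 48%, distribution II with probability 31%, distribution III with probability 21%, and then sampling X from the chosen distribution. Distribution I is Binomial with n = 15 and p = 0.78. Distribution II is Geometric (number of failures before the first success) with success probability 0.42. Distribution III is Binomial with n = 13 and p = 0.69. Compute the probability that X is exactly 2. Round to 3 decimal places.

Conditional on each component, P(X = 2): I: 1.80665e-07; II: 0.141288; III: 9.43564e-05.
By total probability, P(X = 2) = 0.48·1.80665e-07 + 0.31·0.141288 + 0.21·9.43564e-05 = 0.0438192.

0.044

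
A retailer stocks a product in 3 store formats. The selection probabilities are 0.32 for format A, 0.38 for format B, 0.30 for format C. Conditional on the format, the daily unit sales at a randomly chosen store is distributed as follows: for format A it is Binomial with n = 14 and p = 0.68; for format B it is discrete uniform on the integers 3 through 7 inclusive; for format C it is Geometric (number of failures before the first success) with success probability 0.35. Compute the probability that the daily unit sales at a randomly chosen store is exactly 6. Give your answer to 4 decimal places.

Conditional on each format, P(X = 6): A: 0.0326444; B: 0.2; C: 0.0263966.
By total probability, P(X = 6) = 0.32·0.0326444 + 0.38·0.2 + 0.3·0.0263966 = 0.0943652.

0.0944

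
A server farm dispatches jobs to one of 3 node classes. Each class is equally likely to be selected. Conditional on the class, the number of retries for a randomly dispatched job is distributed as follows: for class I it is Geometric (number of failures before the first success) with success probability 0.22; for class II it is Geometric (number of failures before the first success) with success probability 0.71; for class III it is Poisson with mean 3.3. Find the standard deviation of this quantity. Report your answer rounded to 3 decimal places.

2.948

Per component, I: μ=3.54545, E[X²]=28.686; II: μ=0.408451, E[X²]=0.742115; III: μ=3.3, E[X²]=14.19.
E[X] = 0.333333·3.54545 + 0.333333·0.408451 + 0.333333·3.3 = 2.41797.
E[X²] = 0.333333·28.686 + 0.333333·0.742115 + 0.333333·14.19 = 14.5394.
Var(X) = E[X²] − (E[X])² = 14.5394 − 5.84657 = 8.69278.
SD(X) = √8.69278 = 2.94835.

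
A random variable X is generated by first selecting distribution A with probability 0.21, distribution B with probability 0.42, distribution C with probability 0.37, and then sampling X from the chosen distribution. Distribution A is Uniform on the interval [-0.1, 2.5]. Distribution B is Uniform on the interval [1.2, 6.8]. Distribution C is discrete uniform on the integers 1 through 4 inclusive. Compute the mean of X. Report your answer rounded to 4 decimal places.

2.8570

Component means — A: 1.2; B: 4; C: 2.5.
E[X] = 0.21·1.2 + 0.42·4 + 0.37·2.5 = 2.857.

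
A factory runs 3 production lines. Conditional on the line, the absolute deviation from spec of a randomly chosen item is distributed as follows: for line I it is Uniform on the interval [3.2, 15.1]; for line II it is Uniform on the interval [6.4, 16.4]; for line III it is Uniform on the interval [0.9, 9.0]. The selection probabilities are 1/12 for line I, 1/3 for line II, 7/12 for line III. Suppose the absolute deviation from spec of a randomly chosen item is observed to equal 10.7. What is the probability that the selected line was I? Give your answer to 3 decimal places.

0.174

Likelihoods f(10.7 | ·): I: 0.0840336; II: 0.1; III: 0.
Posterior ∝ prior × likelihood. Numerator for I: 0.0833333·0.0840336 = 0.0070028.
Normalizing constant: 0.0833333·0.0840336 + 0.333333·0.1 + 0.583333·0 = 0.0403361.
P(I | observation) = 0.0070028 / 0.0403361 = 0.173611.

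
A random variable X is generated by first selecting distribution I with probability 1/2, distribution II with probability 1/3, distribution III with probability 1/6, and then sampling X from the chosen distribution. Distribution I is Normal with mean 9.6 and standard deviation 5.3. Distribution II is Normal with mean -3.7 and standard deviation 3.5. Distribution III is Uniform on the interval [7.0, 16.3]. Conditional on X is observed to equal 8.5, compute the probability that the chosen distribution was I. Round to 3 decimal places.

0.672

Likelihoods f(8.5 | ·): I: 0.0736683; II: 0.000262095; III: 0.107527.
Posterior ∝ prior × likelihood. Numerator for I: 0.5·0.0736683 = 0.0368341.
Normalizing constant: 0.5·0.0736683 + 0.333333·0.000262095 + 0.166667·0.107527 = 0.0548426.
P(I | observation) = 0.0368341 / 0.0548426 = 0.671633.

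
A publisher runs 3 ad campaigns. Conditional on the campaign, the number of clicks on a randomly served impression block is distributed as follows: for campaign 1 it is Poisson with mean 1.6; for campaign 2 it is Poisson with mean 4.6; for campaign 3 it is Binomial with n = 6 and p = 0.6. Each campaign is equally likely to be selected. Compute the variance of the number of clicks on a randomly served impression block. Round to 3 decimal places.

4.102

Per component, 1: μ=1.6, E[X²]=4.16; 2: μ=4.6, E[X²]=25.76; 3: μ=3.6, E[X²]=14.4.
E[X] = 0.333333·1.6 + 0.333333·4.6 + 0.333333·3.6 = 3.26667.
E[X²] = 0.333333·4.16 + 0.333333·25.76 + 0.333333·14.4 = 14.7733.
Var(X) = E[X²] − (E[X])² = 14.7733 − 10.6711 = 4.10222.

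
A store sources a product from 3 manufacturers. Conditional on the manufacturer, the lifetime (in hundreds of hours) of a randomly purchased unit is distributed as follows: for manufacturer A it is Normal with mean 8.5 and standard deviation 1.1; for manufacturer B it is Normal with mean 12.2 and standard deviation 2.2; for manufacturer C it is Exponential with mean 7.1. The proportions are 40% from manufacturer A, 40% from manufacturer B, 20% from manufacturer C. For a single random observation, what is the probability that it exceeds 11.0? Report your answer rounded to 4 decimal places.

0.3300

Conditional on each manufacturer, P(X > 11.0): A: 0.0115213; B: 0.70728; C: 0.212397.
By total probability, P(X > 11.0) = 0.4·0.0115213 + 0.4·0.70728 + 0.2·0.212397 = 0.33.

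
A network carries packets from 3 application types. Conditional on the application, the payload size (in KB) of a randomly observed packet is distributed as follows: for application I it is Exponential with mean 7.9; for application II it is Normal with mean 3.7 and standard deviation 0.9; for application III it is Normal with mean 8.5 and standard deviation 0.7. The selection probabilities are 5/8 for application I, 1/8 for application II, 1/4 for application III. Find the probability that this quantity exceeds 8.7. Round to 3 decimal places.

Conditional on each application, P(X > 8.7): I: 0.33245; II: 1.38365e-08; III: 0.387548.
By total probability, P(X > 8.7) = 0.625·0.33245 + 0.125·1.38365e-08 + 0.25·0.387548 = 0.304668.

0.305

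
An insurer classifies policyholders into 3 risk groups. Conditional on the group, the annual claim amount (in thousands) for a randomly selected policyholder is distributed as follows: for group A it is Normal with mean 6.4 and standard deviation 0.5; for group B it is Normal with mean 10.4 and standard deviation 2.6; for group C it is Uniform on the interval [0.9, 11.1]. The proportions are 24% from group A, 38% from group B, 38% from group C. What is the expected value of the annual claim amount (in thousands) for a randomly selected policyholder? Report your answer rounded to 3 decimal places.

7.768

Component means — A: 6.4; B: 10.4; C: 6.
E[X] = 0.24·6.4 + 0.38·10.4 + 0.38·6 = 7.768.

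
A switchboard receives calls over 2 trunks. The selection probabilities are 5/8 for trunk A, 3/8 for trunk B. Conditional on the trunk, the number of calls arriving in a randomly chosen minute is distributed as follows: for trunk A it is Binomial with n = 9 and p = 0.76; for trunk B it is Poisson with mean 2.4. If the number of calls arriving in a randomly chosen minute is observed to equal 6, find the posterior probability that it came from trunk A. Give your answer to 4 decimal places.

0.9394

Likelihoods P(X=6 | ·): A: 0.223766; B: 0.0240784.
Posterior ∝ prior × likelihood. Numerator for A: 0.625·0.223766 = 0.139854.
Normalizing constant: 0.625·0.223766 + 0.375·0.0240784 = 0.148883.
P(A | observation) = 0.139854 / 0.148883 = 0.939352.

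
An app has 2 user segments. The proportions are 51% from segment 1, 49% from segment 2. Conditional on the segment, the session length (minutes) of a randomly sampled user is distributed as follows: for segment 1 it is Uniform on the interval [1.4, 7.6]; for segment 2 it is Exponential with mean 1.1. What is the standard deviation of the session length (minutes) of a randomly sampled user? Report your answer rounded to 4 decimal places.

Per component, 1: μ=4.5, E[X²]=23.4533; 2: μ=1.1, E[X²]=2.42.
E[X] = 0.51·4.5 + 0.49·1.1 = 2.834.
E[X²] = 0.51·23.4533 + 0.49·2.42 = 13.147.
Var(X) = E[X²] − (E[X])² = 13.147 − 8.03156 = 5.11544.
SD(X) = √5.11544 = 2.26173.

2.2617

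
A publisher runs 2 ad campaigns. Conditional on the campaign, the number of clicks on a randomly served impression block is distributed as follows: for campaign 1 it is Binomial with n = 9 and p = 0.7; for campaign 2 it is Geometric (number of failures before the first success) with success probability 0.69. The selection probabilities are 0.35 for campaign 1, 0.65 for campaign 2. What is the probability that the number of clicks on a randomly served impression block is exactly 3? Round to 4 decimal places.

0.0207

Conditional on each campaign, P(X = 3): 1: 0.0210039; 2: 0.0205558.
By total probability, P(X = 3) = 0.35·0.0210039 + 0.65·0.0205558 = 0.0207126.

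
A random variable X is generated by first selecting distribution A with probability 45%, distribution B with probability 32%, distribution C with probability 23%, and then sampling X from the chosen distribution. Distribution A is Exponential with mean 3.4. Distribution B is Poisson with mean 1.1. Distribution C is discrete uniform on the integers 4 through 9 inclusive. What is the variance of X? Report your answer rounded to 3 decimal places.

Per component, A: μ=3.4, E[X²]=23.12; B: μ=1.1, E[X²]=2.31; C: μ=6.5, E[X²]=45.1667.
E[X] = 0.45·3.4 + 0.32·1.1 + 0.23·6.5 = 3.377.
E[X²] = 0.45·23.12 + 0.32·2.31 + 0.23·45.1667 = 21.5315.
Var(X) = E[X²] − (E[X])² = 21.5315 − 11.4041 = 10.1274.

10.127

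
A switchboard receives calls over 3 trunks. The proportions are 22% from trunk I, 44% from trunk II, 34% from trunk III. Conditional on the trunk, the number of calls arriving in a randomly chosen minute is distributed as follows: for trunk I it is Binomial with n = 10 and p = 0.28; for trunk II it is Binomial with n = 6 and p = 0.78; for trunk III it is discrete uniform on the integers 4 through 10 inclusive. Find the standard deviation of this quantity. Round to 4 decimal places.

2.1733

Per component, I: μ=2.8, E[X²]=9.856; II: μ=4.68, E[X²]=22.932; III: μ=7, E[X²]=53.
E[X] = 0.22·2.8 + 0.44·4.68 + 0.34·7 = 5.0552.
E[X²] = 0.22·9.856 + 0.44·22.932 + 0.34·53 = 30.2784.
Var(X) = E[X²] − (E[X])² = 30.2784 − 25.555 = 4.72335.
SD(X) = √4.72335 = 2.17333.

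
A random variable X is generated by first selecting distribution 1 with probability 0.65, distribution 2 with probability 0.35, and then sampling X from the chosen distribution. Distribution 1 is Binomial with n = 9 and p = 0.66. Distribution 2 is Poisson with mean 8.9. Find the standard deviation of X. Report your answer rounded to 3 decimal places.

2.534

Per component, 1: μ=5.94, E[X²]=37.3032; 2: μ=8.9, E[X²]=88.11.
E[X] = 0.65·5.94 + 0.35·8.9 = 6.976.
E[X²] = 0.65·37.3032 + 0.35·88.11 = 55.0856.
Var(X) = E[X²] − (E[X])² = 55.0856 − 48.6646 = 6.421.
SD(X) = √6.421 = 2.53397.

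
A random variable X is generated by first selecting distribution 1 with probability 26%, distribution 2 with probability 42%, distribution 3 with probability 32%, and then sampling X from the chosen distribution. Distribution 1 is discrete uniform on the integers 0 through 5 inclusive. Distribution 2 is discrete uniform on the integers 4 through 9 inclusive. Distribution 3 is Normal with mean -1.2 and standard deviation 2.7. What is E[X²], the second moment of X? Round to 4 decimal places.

For each component E[X²] = Var + (mean)², giving 1: 9.16667; 2: 45.1667; 3: 8.73.
Overall E[X²] = 0.26·9.16667 + 0.42·45.1667 + 0.32·8.73 = 24.1469.

24.1469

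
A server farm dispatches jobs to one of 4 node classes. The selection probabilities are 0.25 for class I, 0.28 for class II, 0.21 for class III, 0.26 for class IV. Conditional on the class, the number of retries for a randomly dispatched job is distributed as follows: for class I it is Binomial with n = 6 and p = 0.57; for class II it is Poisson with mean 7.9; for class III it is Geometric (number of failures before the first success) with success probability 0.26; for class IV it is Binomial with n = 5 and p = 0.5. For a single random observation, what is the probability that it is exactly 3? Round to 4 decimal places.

Conditional on each class, P(X = 3): I: 0.294483; II: 0.0304652; III: 0.105358; IV: 0.3125.
By total probability, P(X = 3) = 0.25·0.294483 + 0.28·0.0304652 + 0.21·0.105358 + 0.26·0.3125 = 0.185526.

0.1855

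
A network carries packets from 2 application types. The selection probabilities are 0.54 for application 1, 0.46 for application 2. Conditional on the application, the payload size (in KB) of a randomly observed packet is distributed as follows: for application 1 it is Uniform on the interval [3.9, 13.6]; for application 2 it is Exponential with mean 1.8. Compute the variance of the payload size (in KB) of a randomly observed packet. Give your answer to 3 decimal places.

Per component, 1: μ=8.75, E[X²]=84.4033; 2: μ=1.8, E[X²]=6.48.
E[X] = 0.54·8.75 + 0.46·1.8 = 5.553.
E[X²] = 0.54·84.4033 + 0.46·6.48 = 48.5586.
Var(X) = E[X²] − (E[X])² = 48.5586 − 30.8358 = 17.7228.

17.723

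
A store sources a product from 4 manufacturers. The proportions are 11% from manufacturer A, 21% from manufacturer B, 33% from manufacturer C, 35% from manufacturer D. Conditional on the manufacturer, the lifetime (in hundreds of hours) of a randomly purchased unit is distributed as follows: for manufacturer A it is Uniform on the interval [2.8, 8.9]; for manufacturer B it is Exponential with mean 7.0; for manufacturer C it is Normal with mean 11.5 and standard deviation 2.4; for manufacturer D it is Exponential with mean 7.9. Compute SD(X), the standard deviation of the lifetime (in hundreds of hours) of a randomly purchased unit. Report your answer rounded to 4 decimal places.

Per component, A: μ=5.85, E[X²]=37.3233; B: μ=7, E[X²]=98; C: μ=11.5, E[X²]=138.01; D: μ=7.9, E[X²]=124.82.
E[X] = 0.11·5.85 + 0.21·7 + 0.33·11.5 + 0.35·7.9 = 8.6735.
E[X²] = 0.11·37.3233 + 0.21·98 + 0.33·138.01 + 0.35·124.82 = 113.916.
Var(X) = E[X²] − (E[X])² = 113.916 − 75.2296 = 38.6863.
SD(X) = √38.6863 = 6.21983.

6.2198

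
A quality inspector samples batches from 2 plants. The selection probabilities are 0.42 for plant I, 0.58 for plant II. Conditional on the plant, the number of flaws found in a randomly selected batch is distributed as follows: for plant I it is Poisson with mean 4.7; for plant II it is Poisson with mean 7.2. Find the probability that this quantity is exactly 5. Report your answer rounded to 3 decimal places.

0.143

Conditional on each plant, P(X = 5): I: 0.17383; II: 0.120382.
By total probability, P(X = 5) = 0.42·0.17383 + 0.58·0.120382 = 0.14283.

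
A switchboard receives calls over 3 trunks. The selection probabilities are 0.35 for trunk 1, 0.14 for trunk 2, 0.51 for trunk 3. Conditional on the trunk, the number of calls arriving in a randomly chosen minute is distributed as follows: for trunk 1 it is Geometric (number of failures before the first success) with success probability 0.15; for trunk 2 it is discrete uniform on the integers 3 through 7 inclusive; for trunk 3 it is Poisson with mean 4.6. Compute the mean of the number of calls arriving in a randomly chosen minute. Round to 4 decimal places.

5.0293

Component means — 1: 5.66667; 2: 5; 3: 4.6.
E[X] = 0.35·5.66667 + 0.14·5 + 0.51·4.6 = 5.02933.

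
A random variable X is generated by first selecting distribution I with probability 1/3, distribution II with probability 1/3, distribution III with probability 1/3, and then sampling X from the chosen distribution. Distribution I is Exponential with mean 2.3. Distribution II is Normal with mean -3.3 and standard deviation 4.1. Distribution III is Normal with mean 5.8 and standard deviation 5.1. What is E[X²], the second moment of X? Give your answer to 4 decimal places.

For each component E[X²] = Var + (mean)², giving I: 10.58; II: 27.7; III: 59.65.
Overall E[X²] = 0.333333·10.58 + 0.333333·27.7 + 0.333333·59.65 = 32.6433.

32.6433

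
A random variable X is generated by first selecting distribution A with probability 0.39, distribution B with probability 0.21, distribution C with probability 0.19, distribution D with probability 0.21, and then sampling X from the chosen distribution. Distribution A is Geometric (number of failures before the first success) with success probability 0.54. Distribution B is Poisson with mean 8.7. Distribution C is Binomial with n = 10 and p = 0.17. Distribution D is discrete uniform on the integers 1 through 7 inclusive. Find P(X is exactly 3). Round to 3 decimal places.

0.085

Conditional on each component, P(X = 3): A: 0.0525614; B: 0.0182829; C: 0.159983; D: 0.142857.
By total probability, P(X = 3) = 0.39·0.0525614 + 0.21·0.0182829 + 0.19·0.159983 + 0.21·0.142857 = 0.0847352.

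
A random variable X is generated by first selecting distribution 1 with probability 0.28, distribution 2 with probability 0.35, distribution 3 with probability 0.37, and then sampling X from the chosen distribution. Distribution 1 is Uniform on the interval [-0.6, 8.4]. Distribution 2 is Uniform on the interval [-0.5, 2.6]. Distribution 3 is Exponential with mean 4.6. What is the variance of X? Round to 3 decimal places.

Per component, 1: μ=3.9, E[X²]=21.96; 2: μ=1.05, E[X²]=1.90333; 3: μ=4.6, E[X²]=42.32.
E[X] = 0.28·3.9 + 0.35·1.05 + 0.37·4.6 = 3.1615.
E[X²] = 0.28·21.96 + 0.35·1.90333 + 0.37·42.32 = 22.4734.
Var(X) = E[X²] − (E[X])² = 22.4734 − 9.99508 = 12.4783.

12.478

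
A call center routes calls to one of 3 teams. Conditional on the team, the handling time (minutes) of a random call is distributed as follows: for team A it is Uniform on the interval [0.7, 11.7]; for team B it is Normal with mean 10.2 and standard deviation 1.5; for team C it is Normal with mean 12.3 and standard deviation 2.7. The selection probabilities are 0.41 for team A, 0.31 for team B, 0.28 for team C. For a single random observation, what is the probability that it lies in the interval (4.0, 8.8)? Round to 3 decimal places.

Conditional on each team, P(4.0 < X < 8.8): A: 0.436364; B: 0.175306; C: 0.0963809.
By total probability, P(4.0 < X < 8.8) = 0.41·0.436364 + 0.31·0.175306 + 0.28·0.0963809 = 0.260241.

0.260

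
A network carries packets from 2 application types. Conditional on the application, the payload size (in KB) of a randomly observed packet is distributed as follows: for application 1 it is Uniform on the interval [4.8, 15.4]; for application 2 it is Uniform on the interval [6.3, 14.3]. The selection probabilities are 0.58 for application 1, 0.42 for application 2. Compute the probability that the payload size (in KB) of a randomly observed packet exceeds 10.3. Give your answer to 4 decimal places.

0.4891

Conditional on each application, P(X > 10.3): 1: 0.481132; 2: 0.5.
By total probability, P(X > 10.3) = 0.58·0.481132 + 0.42·0.5 = 0.489057.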